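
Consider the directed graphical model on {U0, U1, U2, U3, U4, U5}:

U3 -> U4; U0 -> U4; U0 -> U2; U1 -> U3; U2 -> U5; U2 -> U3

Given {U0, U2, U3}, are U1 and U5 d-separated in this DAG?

Yes

Enumerating the 2 paths from U1 to U5 and testing each for blocking by {U0, U2, U3}:
  1. U1 → U3 → U4 ← U0 → U2 → U5 — U3:chain[blocks]; U4:collider[blocks]; U0:fork[blocks]; U2:chain[blocks] ⇒ blocked
  2. U1 → U3 ← U2 → U5 — U3:collider[open]; U2:fork[blocks] ⇒ blocked
All paths are blocked; U1 ⊥ U5 | {U0, U2, U3} holds.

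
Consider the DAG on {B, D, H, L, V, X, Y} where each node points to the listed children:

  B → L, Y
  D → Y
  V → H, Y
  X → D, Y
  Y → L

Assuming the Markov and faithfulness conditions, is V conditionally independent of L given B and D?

No — V and L are not d-separated given {B, D}.

2 paths connect V and L; each must be blocked for d-separation to hold:
Path 1: V → Y → L
  Y is a chain and Y is not conditioned on — no node blocks this path, so it is active.
Path 2: V → Y ← B → L
  Y is a collider here and neither Y nor any of its descendants is conditioned on, so the collider stays closed — the path is blocked at Y.
Because an active path exists, V and L are not d-separated.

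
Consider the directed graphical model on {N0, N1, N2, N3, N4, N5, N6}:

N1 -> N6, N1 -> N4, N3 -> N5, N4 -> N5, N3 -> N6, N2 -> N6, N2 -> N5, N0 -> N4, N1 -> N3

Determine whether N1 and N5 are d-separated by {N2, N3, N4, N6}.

There are 5 undirected paths between N1 and N5; checking each against the conditioning set {N2, N3, N4, N6}:
  1. N1 → N6 ← N2 → N5 — N6:collider[open]; N2:fork[blocks] ⇒ blocked
  2. N1 → N6 ← N3 → N5 — N6:collider[open]; N3:fork[blocks] ⇒ blocked
  3. N1 → N3 → N6 ← N2 → N5 — N3:chain[blocks]; N6:collider[open]; N2:fork[blocks] ⇒ blocked
  4. N1 → N3 → N5 — N3:chain[blocks] ⇒ blocked
  5. N1 → N4 → N5 — N4:chain[blocks] ⇒ blocked
Every path is blocked, so N1 and N5 are d-separated given {N2, N3, N4, N6}.

Yes — N1 and N5 are d-separated given {N2, N3, N4, N6}.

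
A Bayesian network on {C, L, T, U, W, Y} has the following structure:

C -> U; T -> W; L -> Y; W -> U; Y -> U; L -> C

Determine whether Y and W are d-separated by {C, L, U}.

No — Y and W are not d-separated given {C, L, U}.

There are 2 undirected paths between Y and W; checking each against the conditioning set {C, L, U}:
  1. Y → U ← W — U:collider[open] ⇒ active
  2. Y ← L → C → U ← W — L:fork[blocks]; C:chain[blocks]; U:collider[open] ⇒ blocked
Since the path Y → U ← W is active, Y and W are not d-separated given {C, L, U}.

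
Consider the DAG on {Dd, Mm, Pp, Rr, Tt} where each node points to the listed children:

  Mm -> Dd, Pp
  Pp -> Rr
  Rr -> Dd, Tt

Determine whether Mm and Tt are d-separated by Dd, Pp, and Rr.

Yes — Mm and Tt are d-separated given {Dd, Pp, Rr}.

There are 2 undirected paths between Mm and Tt; checking each against the conditioning set {Dd, Pp, Rr}:
Path 1: Mm → Dd ← Rr → Tt
  Rr is a fork here and Rr is conditioned on, so the path is blocked at Rr.
Path 2: Mm → Pp → Rr → Tt
  Pp is a chain here and Pp is conditioned on, so the path is blocked at Pp.
Since every path is blocked, d-separation holds.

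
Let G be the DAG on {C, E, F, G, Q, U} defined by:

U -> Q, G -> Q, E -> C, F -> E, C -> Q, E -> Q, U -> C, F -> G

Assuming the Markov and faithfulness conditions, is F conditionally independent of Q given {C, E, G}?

We examine all 4 paths between F and Q:
Path 1: F → E → C ← U → Q
  E is a chain here and E is conditioned on, so the path is blocked at E.
Path 2: F → E → C → Q
  E is a chain here and E is conditioned on, so the path is blocked at E.
Path 3: F → E → Q
  E is a chain here and E is conditioned on, so the path is blocked at E.
Path 4: F → G → Q
  G is a chain here and G is conditioned on, so the path is blocked at G.
Since every path is blocked, d-separation holds.

Yes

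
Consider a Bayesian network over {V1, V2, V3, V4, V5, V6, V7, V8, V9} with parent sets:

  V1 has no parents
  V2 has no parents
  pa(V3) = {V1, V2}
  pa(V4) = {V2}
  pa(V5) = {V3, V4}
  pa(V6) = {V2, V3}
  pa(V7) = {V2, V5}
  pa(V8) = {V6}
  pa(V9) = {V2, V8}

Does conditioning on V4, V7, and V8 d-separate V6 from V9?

No

Enumerating the 5 paths from V6 to V9 and testing each for blocking by {V4, V7, V8}:
Path 1: V6 ← V2 → V9
  V2 is a fork and V2 is not conditioned on — no node blocks this path, so it is active.
Path 2: V6 → V8 → V9
  V8 is a chain here and V8 is conditioned on, so the path is blocked at V8.
Path 3: V6 ← V3 ← V2 → V9
  V3 is a chain and V3 is not conditioned on; V2 is a fork and V2 is not conditioned on — no node blocks this path, so it is active.
Path 4: V6 ← V3 → V5 ← V4 ← V2 → V9
  V4 is a chain here and V4 is conditioned on, so the path is blocked at V4.
Path 5: V6 ← V3 → V5 → V7 ← V2 → V9
  V3 is a fork and V3 is not conditioned on; V5 is a chain and V5 is not conditioned on; V7 is a collider and V7 is conditioned on, which opens it; V2 is a fork and V2 is not conditioned on — no node blocks this path, so it is active.
At least one path is unblocked, so d-separation fails.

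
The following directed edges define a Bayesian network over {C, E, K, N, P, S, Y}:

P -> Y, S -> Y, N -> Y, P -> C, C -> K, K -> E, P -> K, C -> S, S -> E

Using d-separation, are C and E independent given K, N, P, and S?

Yes

There are 6 undirected paths between C and E; checking each against the conditioning set {K, N, P, S}:
Path 1: C → S → Y ← P → K → E
  S is a chain here and S is conditioned on, so the path is blocked at S.
Path 2: C → S → E
  S is a chain here and S is conditioned on, so the path is blocked at S.
Path 3: C → K ← P → Y ← S → E
  P is a fork here and P is conditioned on, so the path is blocked at P.
Path 4: C → K → E
  K is a chain here and K is conditioned on, so the path is blocked at K.
Path 5: C ← P → K → E
  P is a fork here and P is conditioned on, so the path is blocked at P.
Path 6: C ← P → Y ← S → E
  P is a fork here and P is conditioned on, so the path is blocked at P.
Every path is blocked, so C and E are d-separated given {K, N, P, S}.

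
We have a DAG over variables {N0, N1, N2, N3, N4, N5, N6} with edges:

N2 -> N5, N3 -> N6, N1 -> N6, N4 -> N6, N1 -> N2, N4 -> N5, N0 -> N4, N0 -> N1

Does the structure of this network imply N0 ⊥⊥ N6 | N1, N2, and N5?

No — N0 and N6 are not d-separated given {N1, N2, N5}.

There are 4 undirected paths between N0 and N6; checking each against the conditioning set {N1, N2, N5}:
Path 1: N0 → N1 → N6
  N1 is a chain here and N1 is conditioned on, so the path is blocked at N1.
Path 2: N0 → N1 → N2 → N5 ← N4 → N6
  N1 is a chain here and N1 is conditioned on, so the path is blocked at N1.
Path 3: N0 → N4 → N6
  N4 is a chain and N4 is not conditioned on — no node blocks this path, so it is active.
Path 4: N0 → N4 → N5 ← N2 ← N1 → N6
  N2 is a chain here and N2 is conditioned on, so the path is blocked at N2.
Since the path N0 → N4 → N6 is active, N0 and N6 are not d-separated given {N1, N2, N5}.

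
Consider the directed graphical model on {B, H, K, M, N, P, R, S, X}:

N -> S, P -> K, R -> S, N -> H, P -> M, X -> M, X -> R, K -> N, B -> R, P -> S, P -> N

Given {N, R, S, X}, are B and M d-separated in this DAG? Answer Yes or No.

Yes

4 paths connect B and M; each must be blocked for d-separation to hold:
Path 1: B → R ← X → M
  X is a fork here and X is conditioned on, so the path is blocked at X.
Path 2: B → R → S ← N ← K ← P → M
  R is a chain here and R is conditioned on, so the path is blocked at R.
Path 3: B → R → S ← N ← P → M
  R is a chain here and R is conditioned on, so the path is blocked at R.
Path 4: B → R → S ← P → M
  R is a chain here and R is conditioned on, so the path is blocked at R.
Every path is blocked, so B and M are d-separated given {N, R, S, X}.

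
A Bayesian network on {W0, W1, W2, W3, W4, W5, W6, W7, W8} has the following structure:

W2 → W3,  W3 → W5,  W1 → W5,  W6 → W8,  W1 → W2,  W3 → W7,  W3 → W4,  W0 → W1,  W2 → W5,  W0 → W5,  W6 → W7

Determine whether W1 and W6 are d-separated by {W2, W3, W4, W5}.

Enumerating the 6 paths from W1 to W6 and testing each for blocking by {W2, W3, W4, W5}:
Path 1: W1 ← W0 → W5 ← W2 → W3 → W7 ← W6
  W2 is a fork here and W2 is conditioned on, so the path is blocked at W2.
Path 2: W1 ← W0 → W5 ← W3 → W7 ← W6
  W3 is a fork here and W3 is conditioned on, so the path is blocked at W3.
Path 3: W1 → W2 → W5 ← W3 → W7 ← W6
  W2 is a chain here and W2 is conditioned on, so the path is blocked at W2.
Path 4: W1 → W2 → W3 → W7 ← W6
  W2 is a chain here and W2 is conditioned on, so the path is blocked at W2.
Path 5: W1 → W5 ← W2 → W3 → W7 ← W6
  W2 is a fork here and W2 is conditioned on, so the path is blocked at W2.
Path 6: W1 → W5 ← W3 → W7 ← W6
  W3 is a fork here and W3 is conditioned on, so the path is blocked at W3.
Since every path is blocked, d-separation holds.

Yes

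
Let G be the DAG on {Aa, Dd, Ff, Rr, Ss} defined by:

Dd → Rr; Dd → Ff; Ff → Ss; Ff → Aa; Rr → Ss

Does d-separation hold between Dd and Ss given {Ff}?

No — Dd and Ss are not d-separated given {Ff}.

2 paths connect Dd and Ss; each must be blocked for d-separation to hold:
  1. Dd → Rr → Ss — Rr:chain[open] ⇒ active
  2. Dd → Ff → Ss — Ff:chain[blocks] ⇒ blocked
At least one path is unblocked, so d-separation fails.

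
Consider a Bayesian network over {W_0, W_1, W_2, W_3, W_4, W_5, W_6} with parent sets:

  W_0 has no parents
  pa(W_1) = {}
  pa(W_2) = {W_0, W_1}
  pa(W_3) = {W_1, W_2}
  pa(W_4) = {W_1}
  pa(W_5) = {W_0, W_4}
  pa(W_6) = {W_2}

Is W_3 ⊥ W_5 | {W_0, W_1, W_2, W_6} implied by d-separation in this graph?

Yes

We examine all 4 paths between W_3 and W_5:
Path 1: W_3 ← W_2 ← W_0 → W_5
  W_2 is a chain here and W_2 is conditioned on, so the path is blocked at W_2.
Path 2: W_3 ← W_2 ← W_1 → W_4 → W_5
  W_2 is a chain here and W_2 is conditioned on, so the path is blocked at W_2.
Path 3: W_3 ← W_1 → W_2 ← W_0 → W_5
  W_1 is a fork here and W_1 is conditioned on, so the path is blocked at W_1.
Path 4: W_3 ← W_1 → W_4 → W_5
  W_1 is a fork here and W_1 is conditioned on, so the path is blocked at W_1.
All paths are blocked; W_3 ⊥ W_5 | {W_0, W_1, W_2, W_6} holds.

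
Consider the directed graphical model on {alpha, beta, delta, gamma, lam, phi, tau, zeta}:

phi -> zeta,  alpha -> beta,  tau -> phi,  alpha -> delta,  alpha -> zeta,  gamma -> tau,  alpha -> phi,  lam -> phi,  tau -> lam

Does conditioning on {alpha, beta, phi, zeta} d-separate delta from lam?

4 paths connect delta and lam; each must be blocked for d-separation to hold:
  1. delta ← alpha → zeta ← phi ← tau → lam — alpha:fork[blocks]; zeta:collider[open]; phi:chain[blocks]; tau:fork[open] ⇒ blocked
  2. delta ← alpha → zeta ← phi ← lam — alpha:fork[blocks]; zeta:collider[open]; phi:chain[blocks] ⇒ blocked
  3. delta ← alpha → phi ← tau → lam — alpha:fork[blocks]; phi:collider[open]; tau:fork[open] ⇒ blocked
  4. delta ← alpha → phi ← lam — alpha:fork[blocks]; phi:collider[open] ⇒ blocked
Every path is blocked, so delta and lam are d-separated given {alpha, beta, phi, zeta}.

Yes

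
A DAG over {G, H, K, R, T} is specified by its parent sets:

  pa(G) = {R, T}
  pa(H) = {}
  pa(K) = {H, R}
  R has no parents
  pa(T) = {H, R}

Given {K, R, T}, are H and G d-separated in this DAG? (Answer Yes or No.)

Yes

We examine all 4 paths between H and G:
Path 1: H → K ← R → G
  R is a fork here and R is conditioned on, so the path is blocked at R.
Path 2: H → K ← R → T → G
  R is a fork here and R is conditioned on, so the path is blocked at R.
Path 3: H → T → G
  T is a chain here and T is conditioned on, so the path is blocked at T.
Path 4: H → T ← R → G
  R is a fork here and R is conditioned on, so the path is blocked at R.
Every path is blocked, so H and G are d-separated given {K, R, T}.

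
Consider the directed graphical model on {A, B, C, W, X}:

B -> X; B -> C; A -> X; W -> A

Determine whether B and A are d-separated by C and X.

The only undirected path from B to A is:
Path 1: B → X ← A
  X is a collider and X is conditioned on, which opens it — no node blocks this path, so it is active.
Because an active path exists, B and A are not d-separated.

No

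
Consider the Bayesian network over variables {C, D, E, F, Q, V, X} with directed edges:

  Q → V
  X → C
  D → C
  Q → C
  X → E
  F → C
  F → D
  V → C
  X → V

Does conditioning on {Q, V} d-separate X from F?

Yes — X and F are d-separated given {Q, V}.

There are 6 undirected paths between X and F; checking each against the conditioning set {Q, V}:
Path 1: X → V ← Q → C ← F
  Q is a fork here and Q is conditioned on, so the path is blocked at Q.
Path 2: X → V ← Q → C ← D ← F
  Q is a fork here and Q is conditioned on, so the path is blocked at Q.
Path 3: X → V → C ← F
  V is a chain here and V is conditioned on, so the path is blocked at V.
Path 4: X → V → C ← D ← F
  V is a chain here and V is conditioned on, so the path is blocked at V.
Path 5: X → C ← F
  C is a collider here and neither C nor any of its descendants is conditioned on, so the collider stays closed — the path is blocked at C.
Path 6: X → C ← D ← F
  C is a collider here and neither C nor any of its descendants is conditioned on, so the collider stays closed — the path is blocked at C.
Every path is blocked, so X and F are d-separated given {Q, V}.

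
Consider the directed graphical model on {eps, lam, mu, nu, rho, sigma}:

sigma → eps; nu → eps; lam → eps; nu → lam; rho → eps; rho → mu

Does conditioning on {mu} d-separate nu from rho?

There are 2 undirected paths between nu and rho; checking each against the conditioning set {mu}:
Path 1: nu → eps ← rho
  eps is a collider here and neither eps nor any of its descendants is conditioned on, so the collider stays closed — the path is blocked at eps.
Path 2: nu → lam → eps ← rho
  eps is a collider here and neither eps nor any of its descendants is conditioned on, so the collider stays closed — the path is blocked at eps.
Every path is blocked, so nu and rho are d-separated given {mu}.

Yes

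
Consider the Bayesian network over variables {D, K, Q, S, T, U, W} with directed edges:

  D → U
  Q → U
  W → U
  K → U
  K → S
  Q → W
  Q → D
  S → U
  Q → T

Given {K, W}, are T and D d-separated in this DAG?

No

Enumerating the 3 paths from T to D and testing each for blocking by {K, W}:
Path 1: T ← Q → D
  Q is a fork and Q is not conditioned on — no node blocks this path, so it is active.
Path 2: T ← Q → W → U ← D
  W is a chain here and W is conditioned on, so the path is blocked at W.
Path 3: T ← Q → U ← D
  U is a collider here and neither U nor any of its descendants is conditioned on, so the collider stays closed — the path is blocked at U.
At least one path is unblocked, so d-separation fails.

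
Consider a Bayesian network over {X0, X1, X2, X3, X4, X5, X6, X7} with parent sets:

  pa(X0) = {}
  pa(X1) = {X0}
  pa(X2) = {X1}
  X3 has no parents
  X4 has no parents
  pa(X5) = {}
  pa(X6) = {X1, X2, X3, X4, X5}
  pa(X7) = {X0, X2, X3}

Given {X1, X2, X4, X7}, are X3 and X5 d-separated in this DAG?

Enumerating the 5 paths from X3 to X5 and testing each for blocking by {X1, X2, X4, X7}:
Path 1: X3 → X6 ← X5
  X6 is a collider here and neither X6 nor any of its descendants is conditioned on, so the collider stays closed — the path is blocked at X6.
Path 2: X3 → X7 ← X0 → X1 → X6 ← X5
  X1 is a chain here and X1 is conditioned on, so the path is blocked at X1.
Path 3: X3 → X7 ← X0 → X1 → X2 → X6 ← X5
  X1 is a chain here and X1 is conditioned on, so the path is blocked at X1.
Path 4: X3 → X7 ← X2 → X6 ← X5
  X2 is a fork here and X2 is conditioned on, so the path is blocked at X2.
Path 5: X3 → X7 ← X2 ← X1 → X6 ← X5
  X2 is a chain here and X2 is conditioned on, so the path is blocked at X2.
Every path is blocked, so X3 and X5 are d-separated given {X1, X2, X4, X7}.

Yes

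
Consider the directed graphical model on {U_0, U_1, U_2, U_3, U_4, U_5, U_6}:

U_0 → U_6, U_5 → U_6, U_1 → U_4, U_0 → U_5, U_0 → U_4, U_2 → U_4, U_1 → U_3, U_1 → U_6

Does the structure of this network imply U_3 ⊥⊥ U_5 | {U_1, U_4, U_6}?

We examine all 4 paths between U_3 and U_5:
Path 1: U_3 ← U_1 → U_6 ← U_5
  U_1 is a fork here and U_1 is conditioned on, so the path is blocked at U_1.
Path 2: U_3 ← U_1 → U_6 ← U_0 → U_5
  U_1 is a fork here and U_1 is conditioned on, so the path is blocked at U_1.
Path 3: U_3 ← U_1 → U_4 ← U_0 → U_5
  U_1 is a fork here and U_1 is conditioned on, so the path is blocked at U_1.
Path 4: U_3 ← U_1 → U_4 ← U_0 → U_6 ← U_5
  U_1 is a fork here and U_1 is conditioned on, so the path is blocked at U_1.
All paths are blocked; U_3 ⊥ U_5 | {U_1, U_4, U_6} holds.

Yes — U_3 and U_5 are d-separated given {U_1, U_4, U_6}.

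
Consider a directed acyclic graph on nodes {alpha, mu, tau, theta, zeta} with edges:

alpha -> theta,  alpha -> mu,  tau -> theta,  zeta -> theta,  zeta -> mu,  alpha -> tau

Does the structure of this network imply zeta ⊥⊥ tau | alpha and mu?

Yes — zeta and tau are d-separated given {alpha, mu}.

We examine all 4 paths between zeta and tau:
Path 1: zeta → theta ← tau
  theta is a collider here and neither theta nor any of its descendants is conditioned on, so the collider stays closed — the path is blocked at theta.
Path 2: zeta → theta ← alpha → tau
  theta is a collider here and neither theta nor any of its descendants is conditioned on, so the collider stays closed — the path is blocked at theta.
Path 3: zeta → mu ← alpha → tau
  alpha is a fork here and alpha is conditioned on, so the path is blocked at alpha.
Path 4: zeta → mu ← alpha → theta ← tau
  alpha is a fork here and alpha is conditioned on, so the path is blocked at alpha.
Every path is blocked, so zeta and tau are d-separated given {alpha, mu}.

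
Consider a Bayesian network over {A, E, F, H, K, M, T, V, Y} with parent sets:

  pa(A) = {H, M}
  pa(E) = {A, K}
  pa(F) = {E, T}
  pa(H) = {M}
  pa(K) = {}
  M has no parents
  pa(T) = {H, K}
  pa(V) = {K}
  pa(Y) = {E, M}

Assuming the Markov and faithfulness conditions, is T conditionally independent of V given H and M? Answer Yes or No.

No

6 paths connect T and V; each must be blocked for d-separation to hold:
  1. T → F ← E ← K → V — F:collider[blocks]; E:chain[open]; K:fork[open] ⇒ blocked
  2. T ← K → V — K:fork[open] ⇒ active
  3. T ← H → A → E ← K → V — H:fork[blocks]; A:chain[open]; E:collider[blocks]; K:fork[open] ⇒ blocked
  4. T ← H → A ← M → Y ← E ← K → V — H:fork[blocks]; A:collider[blocks]; M:fork[blocks]; Y:collider[blocks]; E:chain[open]; K:fork[open] ⇒ blocked
  5. T ← H ← M → Y ← E ← K → V — H:chain[blocks]; M:fork[blocks]; Y:collider[blocks]; E:chain[open]; K:fork[open] ⇒ blocked
  6. T ← H ← M → A → E ← K → V — H:chain[blocks]; M:fork[blocks]; A:chain[open]; E:collider[blocks]; K:fork[open] ⇒ blocked
At least one path is unblocked, so d-separation fails.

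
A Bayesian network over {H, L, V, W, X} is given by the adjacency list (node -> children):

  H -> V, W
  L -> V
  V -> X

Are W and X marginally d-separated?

No

There is one path between W and X:
  1. W ← H → V → X — H:fork[open]; V:chain[open] ⇒ active
Since the path W ← H → V → X is active, W and X are not d-separated given ∅.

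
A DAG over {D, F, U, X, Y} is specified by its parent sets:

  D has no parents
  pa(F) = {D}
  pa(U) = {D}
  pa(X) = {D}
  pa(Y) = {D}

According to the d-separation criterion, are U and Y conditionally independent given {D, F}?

Yes — U and Y are d-separated given {D, F}.

There is one path between U and Y:
  1. U ← D → Y — D:fork[blocks] ⇒ blocked
Every path is blocked, so U and Y are d-separated given {D, F}.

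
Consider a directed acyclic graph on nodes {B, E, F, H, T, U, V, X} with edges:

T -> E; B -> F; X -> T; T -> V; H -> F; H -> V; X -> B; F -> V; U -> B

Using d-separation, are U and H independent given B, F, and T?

Enumerating the 4 paths from U to H and testing each for blocking by {B, F, T}:
  1. U → B → F → V ← H — B:chain[blocks]; F:chain[blocks]; V:collider[blocks] ⇒ blocked
  2. U → B → F ← H — B:chain[blocks]; F:collider[open] ⇒ blocked
  3. U → B ← X → T → V ← F ← H — B:collider[open]; X:fork[open]; T:chain[blocks]; V:collider[blocks]; F:chain[blocks] ⇒ blocked
  4. U → B ← X → T → V ← H — B:collider[open]; X:fork[open]; T:chain[blocks]; V:collider[blocks] ⇒ blocked
Every path is blocked, so U and H are d-separated given {B, F, T}.

Yes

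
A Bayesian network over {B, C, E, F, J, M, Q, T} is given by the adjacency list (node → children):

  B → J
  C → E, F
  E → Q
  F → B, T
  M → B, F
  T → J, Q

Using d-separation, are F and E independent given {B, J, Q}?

No

We examine all 4 paths between F and E:
  1. F ← M → B → J ← T → Q ← E — M:fork[open]; B:chain[blocks]; J:collider[open]; T:fork[open]; Q:collider[open] ⇒ blocked
  2. F → B → J ← T → Q ← E — B:chain[blocks]; J:collider[open]; T:fork[open]; Q:collider[open] ⇒ blocked
  3. F → T → Q ← E — T:chain[open]; Q:collider[open] ⇒ active
  4. F ← C → E — C:fork[open] ⇒ active
Since the path F → T → Q ← E is active, F and E are not d-separated given {B, J, Q}.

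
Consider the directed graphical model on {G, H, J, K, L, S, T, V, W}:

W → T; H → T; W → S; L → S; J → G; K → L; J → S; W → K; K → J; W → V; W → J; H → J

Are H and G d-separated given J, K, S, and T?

Yes

Enumerating the 6 paths from H to G and testing each for blocking by {J, K, S, T}:
  1. H → T ← W → S ← J → G — T:collider[open]; W:fork[open]; S:collider[open]; J:fork[blocks] ⇒ blocked
  2. H → T ← W → S ← L ← K → J → G — T:collider[open]; W:fork[open]; S:collider[open]; L:chain[open]; K:fork[blocks]; J:chain[blocks] ⇒ blocked
  3. H → T ← W → J → G — T:collider[open]; W:fork[open]; J:chain[blocks] ⇒ blocked
  4. H → T ← W → K → J → G — T:collider[open]; W:fork[open]; K:chain[blocks]; J:chain[blocks] ⇒ blocked
  5. H → T ← W → K → L → S ← J → G — T:collider[open]; W:fork[open]; K:chain[blocks]; L:chain[open]; S:collider[open]; J:fork[blocks] ⇒ blocked
  6. H → J → G — J:chain[blocks] ⇒ blocked
Since every path is blocked, d-separation holds.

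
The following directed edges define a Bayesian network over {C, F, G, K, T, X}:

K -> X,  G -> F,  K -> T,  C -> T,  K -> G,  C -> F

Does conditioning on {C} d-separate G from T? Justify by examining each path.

2 paths connect G and T; each must be blocked for d-separation to hold:
Path 1: G ← K → T
  K is a fork and K is not conditioned on — no node blocks this path, so it is active.
Path 2: G → F ← C → T
  F is a collider here and neither F nor any of its descendants is conditioned on, so the collider stays closed — the path is blocked at F.
Because an active path exists, G and T are not d-separated.

No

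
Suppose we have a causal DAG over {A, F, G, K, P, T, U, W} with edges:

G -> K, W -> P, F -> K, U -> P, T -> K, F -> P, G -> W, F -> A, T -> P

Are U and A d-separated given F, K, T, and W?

Yes

We examine all 3 paths between U and A:
  1. U → P ← F → A — P:collider[blocks]; F:fork[blocks] ⇒ blocked
  2. U → P ← T → K ← F → A — P:collider[blocks]; T:fork[blocks]; K:collider[open]; F:fork[blocks] ⇒ blocked
  3. U → P ← W ← G → K ← F → A — P:collider[blocks]; W:chain[blocks]; G:fork[open]; K:collider[open]; F:fork[blocks] ⇒ blocked
Since every path is blocked, d-separation holds.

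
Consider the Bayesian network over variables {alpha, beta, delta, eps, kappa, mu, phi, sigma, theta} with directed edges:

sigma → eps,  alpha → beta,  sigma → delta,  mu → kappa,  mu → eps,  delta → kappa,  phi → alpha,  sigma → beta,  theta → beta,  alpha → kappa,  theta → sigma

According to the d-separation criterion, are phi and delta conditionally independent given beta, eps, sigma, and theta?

Enumerating the 6 paths from phi to delta and testing each for blocking by {beta, eps, sigma, theta}:
  1. phi → alpha → kappa ← mu → eps ← sigma → delta — alpha:chain[open]; kappa:collider[blocks]; mu:fork[open]; eps:collider[open]; sigma:fork[blocks] ⇒ blocked
  2. phi → alpha → kappa ← delta — alpha:chain[open]; kappa:collider[blocks] ⇒ blocked
  3. phi → alpha → beta ← theta → sigma → delta — alpha:chain[open]; beta:collider[open]; theta:fork[blocks]; sigma:chain[blocks] ⇒ blocked
  4. phi → alpha → beta ← theta → sigma → eps ← mu → kappa ← delta — alpha:chain[open]; beta:collider[open]; theta:fork[blocks]; sigma:chain[blocks]; eps:collider[open]; mu:fork[open]; kappa:collider[blocks] ⇒ blocked
  5. phi → alpha → beta ← sigma → delta — alpha:chain[open]; beta:collider[open]; sigma:fork[blocks] ⇒ blocked
  6. phi → alpha → beta ← sigma → eps ← mu → kappa ← delta — alpha:chain[open]; beta:collider[open]; sigma:fork[blocks]; eps:collider[open]; mu:fork[open]; kappa:collider[blocks] ⇒ blocked
Since every path is blocked, d-separation holds.

Yes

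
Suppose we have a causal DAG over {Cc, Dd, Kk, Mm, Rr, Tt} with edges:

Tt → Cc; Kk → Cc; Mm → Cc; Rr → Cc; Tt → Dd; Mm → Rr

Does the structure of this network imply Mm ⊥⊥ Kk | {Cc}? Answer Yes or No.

No

We examine all 2 paths between Mm and Kk:
  1. Mm → Rr → Cc ← Kk — Rr:chain[open]; Cc:collider[open] ⇒ active
  2. Mm → Cc ← Kk — Cc:collider[open] ⇒ active
Since the path Mm → Rr → Cc ← Kk is active, Mm and Kk are not d-separated given {Cc}.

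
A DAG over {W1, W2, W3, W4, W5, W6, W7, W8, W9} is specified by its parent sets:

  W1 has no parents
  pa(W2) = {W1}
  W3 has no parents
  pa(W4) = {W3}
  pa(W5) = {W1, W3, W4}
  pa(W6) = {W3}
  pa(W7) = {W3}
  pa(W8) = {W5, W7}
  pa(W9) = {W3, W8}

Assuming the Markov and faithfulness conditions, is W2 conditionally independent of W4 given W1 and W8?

Yes — W2 and W4 are d-separated given {W1, W8}.

There are 4 undirected paths between W2 and W4; checking each against the conditioning set {W1, W8}:
Path 1: W2 ← W1 → W5 → W8 → W9 ← W3 → W4
  W1 is a fork here and W1 is conditioned on, so the path is blocked at W1.
Path 2: W2 ← W1 → W5 → W8 ← W7 ← W3 → W4
  W1 is a fork here and W1 is conditioned on, so the path is blocked at W1.
Path 3: W2 ← W1 → W5 ← W4
  W1 is a fork here and W1 is conditioned on, so the path is blocked at W1.
Path 4: W2 ← W1 → W5 ← W3 → W4
  W1 is a fork here and W1 is conditioned on, so the path is blocked at W1.
Since every path is blocked, d-separation holds.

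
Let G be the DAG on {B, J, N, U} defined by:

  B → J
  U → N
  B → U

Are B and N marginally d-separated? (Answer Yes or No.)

The only undirected path from B to N is:
Path 1: B → U → N
  U is a chain and U is not conditioned on — no node blocks this path, so it is active.
Since the path B → U → N is active, B and N are not d-separated given ∅.

No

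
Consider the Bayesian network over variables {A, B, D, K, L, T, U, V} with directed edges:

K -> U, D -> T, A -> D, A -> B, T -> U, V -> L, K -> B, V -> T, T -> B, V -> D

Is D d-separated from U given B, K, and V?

6 paths connect D and U; each must be blocked for d-separation to hold:
  1. D ← V → T → B ← K → U — V:fork[blocks]; T:chain[open]; B:collider[open]; K:fork[blocks] ⇒ blocked
  2. D ← V → T → U — V:fork[blocks]; T:chain[open] ⇒ blocked
  3. D ← A → B ← K → U — A:fork[open]; B:collider[open]; K:fork[blocks] ⇒ blocked
  4. D ← A → B ← T → U — A:fork[open]; B:collider[open]; T:fork[open] ⇒ active
  5. D → T → B ← K → U — T:chain[open]; B:collider[open]; K:fork[blocks] ⇒ blocked
  6. D → T → U — T:chain[open] ⇒ active
Because an active path exists, D and U are not d-separated.

No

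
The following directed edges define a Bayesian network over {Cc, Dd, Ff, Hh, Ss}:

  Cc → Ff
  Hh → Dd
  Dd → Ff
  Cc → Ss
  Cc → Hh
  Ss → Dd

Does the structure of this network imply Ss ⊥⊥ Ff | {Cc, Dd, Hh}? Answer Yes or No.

Yes

4 paths connect Ss and Ff; each must be blocked for d-separation to hold:
Path 1: Ss → Dd → Ff
  Dd is a chain here and Dd is conditioned on, so the path is blocked at Dd.
Path 2: Ss → Dd ← Hh ← Cc → Ff
  Hh is a chain here and Hh is conditioned on, so the path is blocked at Hh.
Path 3: Ss ← Cc → Ff
  Cc is a fork here and Cc is conditioned on, so the path is blocked at Cc.
Path 4: Ss ← Cc → Hh → Dd → Ff
  Cc is a fork here and Cc is conditioned on, so the path is blocked at Cc.
Every path is blocked, so Ss and Ff are d-separated given {Cc, Dd, Hh}.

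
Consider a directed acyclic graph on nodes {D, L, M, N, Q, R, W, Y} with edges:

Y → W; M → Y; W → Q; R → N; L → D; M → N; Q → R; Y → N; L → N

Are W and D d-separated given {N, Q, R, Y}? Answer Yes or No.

Enumerating the 3 paths from W to D and testing each for blocking by {N, Q, R, Y}:
Path 1: W ← Y → N ← L → D
  Y is a fork here and Y is conditioned on, so the path is blocked at Y.
Path 2: W ← Y ← M → N ← L → D
  Y is a chain here and Y is conditioned on, so the path is blocked at Y.
Path 3: W → Q → R → N ← L → D
  Q is a chain here and Q is conditioned on, so the path is blocked at Q.
Every path is blocked, so W and D are d-separated given {N, Q, R, Y}.

Yes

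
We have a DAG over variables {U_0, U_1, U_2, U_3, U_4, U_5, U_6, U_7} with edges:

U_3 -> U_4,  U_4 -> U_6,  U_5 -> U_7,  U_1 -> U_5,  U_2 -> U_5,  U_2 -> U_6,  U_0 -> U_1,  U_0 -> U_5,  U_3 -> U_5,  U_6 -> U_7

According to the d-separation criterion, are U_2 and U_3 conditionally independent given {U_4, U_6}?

4 paths connect U_2 and U_3; each must be blocked for d-separation to hold:
Path 1: U_2 → U_6 → U_7 ← U_5 ← U_3
  U_6 is a chain here and U_6 is conditioned on, so the path is blocked at U_6.
Path 2: U_2 → U_6 ← U_4 ← U_3
  U_4 is a chain here and U_4 is conditioned on, so the path is blocked at U_4.
Path 3: U_2 → U_5 → U_7 ← U_6 ← U_4 ← U_3
  U_7 is a collider here and neither U_7 nor any of its descendants is conditioned on, so the collider stays closed — the path is blocked at U_7.
Path 4: U_2 → U_5 ← U_3
  U_5 is a collider here and neither U_5 nor any of its descendants is conditioned on, so the collider stays closed — the path is blocked at U_5.
Every path is blocked, so U_2 and U_3 are d-separated given {U_4, U_6}.

Yes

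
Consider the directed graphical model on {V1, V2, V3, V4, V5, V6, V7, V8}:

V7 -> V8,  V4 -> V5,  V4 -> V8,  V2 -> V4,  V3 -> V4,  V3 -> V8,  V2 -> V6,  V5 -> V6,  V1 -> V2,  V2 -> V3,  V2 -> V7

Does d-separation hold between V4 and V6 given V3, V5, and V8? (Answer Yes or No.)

No

We examine all 6 paths between V4 and V6:
Path 1: V4 → V8 ← V7 ← V2 → V6
  V8 is a collider and V8 is conditioned on, which opens it; V7 is a chain and V7 is not conditioned on; V2 is a fork and V2 is not conditioned on — no node blocks this path, so it is active.
Path 2: V4 → V8 ← V3 ← V2 → V6
  V3 is a chain here and V3 is conditioned on, so the path is blocked at V3.
Path 3: V4 → V5 → V6
  V5 is a chain here and V5 is conditioned on, so the path is blocked at V5.
Path 4: V4 ← V3 → V8 ← V7 ← V2 → V6
  V3 is a fork here and V3 is conditioned on, so the path is blocked at V3.
Path 5: V4 ← V3 ← V2 → V6
  V3 is a chain here and V3 is conditioned on, so the path is blocked at V3.
Path 6: V4 ← V2 → V6
  V2 is a fork and V2 is not conditioned on — no node blocks this path, so it is active.
At least one path is unblocked, so d-separation fails.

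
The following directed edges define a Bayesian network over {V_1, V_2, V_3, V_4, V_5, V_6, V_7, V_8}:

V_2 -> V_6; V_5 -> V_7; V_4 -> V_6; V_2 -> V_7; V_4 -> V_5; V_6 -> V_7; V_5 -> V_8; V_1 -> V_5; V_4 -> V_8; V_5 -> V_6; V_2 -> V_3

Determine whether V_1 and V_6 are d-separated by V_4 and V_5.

5 paths connect V_1 and V_6; each must be blocked for d-separation to hold:
Path 1: V_1 → V_5 → V_8 ← V_4 → V_6
  V_5 is a chain here and V_5 is conditioned on, so the path is blocked at V_5.
Path 2: V_1 → V_5 → V_7 ← V_2 → V_6
  V_5 is a chain here and V_5 is conditioned on, so the path is blocked at V_5.
Path 3: V_1 → V_5 → V_7 ← V_6
  V_5 is a chain here and V_5 is conditioned on, so the path is blocked at V_5.
Path 4: V_1 → V_5 → V_6
  V_5 is a chain here and V_5 is conditioned on, so the path is blocked at V_5.
Path 5: V_1 → V_5 ← V_4 → V_6
  V_4 is a fork here and V_4 is conditioned on, so the path is blocked at V_4.
All paths are blocked; V_1 ⊥ V_6 | {V_4, V_5} holds.

Yes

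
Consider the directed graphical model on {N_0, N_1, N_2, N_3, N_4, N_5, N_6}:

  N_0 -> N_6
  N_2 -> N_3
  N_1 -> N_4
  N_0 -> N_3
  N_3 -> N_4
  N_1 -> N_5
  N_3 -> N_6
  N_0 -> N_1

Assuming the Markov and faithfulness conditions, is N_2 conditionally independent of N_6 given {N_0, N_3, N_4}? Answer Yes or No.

3 paths connect N_2 and N_6; each must be blocked for d-separation to hold:
Path 1: N_2 → N_3 → N_4 ← N_1 ← N_0 → N_6
  N_3 is a chain here and N_3 is conditioned on, so the path is blocked at N_3.
Path 2: N_2 → N_3 → N_6
  N_3 is a chain here and N_3 is conditioned on, so the path is blocked at N_3.
Path 3: N_2 → N_3 ← N_0 → N_6
  N_0 is a fork here and N_0 is conditioned on, so the path is blocked at N_0.
Every path is blocked, so N_2 and N_6 are d-separated given {N_0, N_3, N_4}.

Yes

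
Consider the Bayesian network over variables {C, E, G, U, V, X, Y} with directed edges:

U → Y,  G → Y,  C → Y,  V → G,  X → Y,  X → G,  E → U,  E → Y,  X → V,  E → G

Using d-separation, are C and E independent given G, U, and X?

Yes

Enumerating the 5 paths from C to E and testing each for blocking by {G, U, X}:
Path 1: C → Y ← U ← E
  Y is a collider here and neither Y nor any of its descendants is conditioned on, so the collider stays closed — the path is blocked at Y.
Path 2: C → Y ← G ← E
  Y is a collider here and neither Y nor any of its descendants is conditioned on, so the collider stays closed — the path is blocked at Y.
Path 3: C → Y ← X → G ← E
  Y is a collider here and neither Y nor any of its descendants is conditioned on, so the collider stays closed — the path is blocked at Y.
Path 4: C → Y ← X → V → G ← E
  Y is a collider here and neither Y nor any of its descendants is conditioned on, so the collider stays closed — the path is blocked at Y.
Path 5: C → Y ← E
  Y is a collider here and neither Y nor any of its descendants is conditioned on, so the collider stays closed — the path is blocked at Y.
All paths are blocked; C ⊥ E | {G, U, X} holds.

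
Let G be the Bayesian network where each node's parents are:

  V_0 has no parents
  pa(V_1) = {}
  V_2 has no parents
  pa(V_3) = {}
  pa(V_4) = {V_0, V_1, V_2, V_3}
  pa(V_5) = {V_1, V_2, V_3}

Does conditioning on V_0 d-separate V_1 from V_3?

There are 4 undirected paths between V_1 and V_3; checking each against the conditioning set {V_0}:
Path 1: V_1 → V_5 ← V_2 → V_4 ← V_3
  V_5 is a collider here and neither V_5 nor any of its descendants is conditioned on, so the collider stays closed — the path is blocked at V_5.
Path 2: V_1 → V_5 ← V_3
  V_5 is a collider here and neither V_5 nor any of its descendants is conditioned on, so the collider stays closed — the path is blocked at V_5.
Path 3: V_1 → V_4 ← V_2 → V_5 ← V_3
  V_4 is a collider here and neither V_4 nor any of its descendants is conditioned on, so the collider stays closed — the path is blocked at V_4.
Path 4: V_1 → V_4 ← V_3
  V_4 is a collider here and neither V_4 nor any of its descendants is conditioned on, so the collider stays closed — the path is blocked at V_4.
All paths are blocked; V_1 ⊥ V_3 | {V_0} holds.

Yes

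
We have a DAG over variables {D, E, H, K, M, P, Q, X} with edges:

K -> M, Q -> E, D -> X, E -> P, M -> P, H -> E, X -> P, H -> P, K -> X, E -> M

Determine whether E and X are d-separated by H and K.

Yes — E and X are d-separated given {H, K}.

Enumerating the 6 paths from E to X and testing each for blocking by {H, K}:
Path 1: E ← H → P ← X
  H is a fork here and H is conditioned on, so the path is blocked at H.
Path 2: E ← H → P ← M ← K → X
  H is a fork here and H is conditioned on, so the path is blocked at H.
Path 3: E → M ← K → X
  M is a collider here and neither M nor any of its descendants is conditioned on, so the collider stays closed — the path is blocked at M.
Path 4: E → M → P ← X
  P is a collider here and neither P nor any of its descendants is conditioned on, so the collider stays closed — the path is blocked at P.
Path 5: E → P ← X
  P is a collider here and neither P nor any of its descendants is conditioned on, so the collider stays closed — the path is blocked at P.
Path 6: E → P ← M ← K → X
  P is a collider here and neither P nor any of its descendants is conditioned on, so the collider stays closed — the path is blocked at P.
Every path is blocked, so E and X are d-separated given {H, K}.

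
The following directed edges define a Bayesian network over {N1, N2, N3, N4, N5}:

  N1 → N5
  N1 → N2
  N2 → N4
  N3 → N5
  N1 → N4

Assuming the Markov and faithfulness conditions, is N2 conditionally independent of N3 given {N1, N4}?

Yes

There are 2 undirected paths between N2 and N3; checking each against the conditioning set {N1, N4}:
Path 1: N2 ← N1 → N5 ← N3
  N1 is a fork here and N1 is conditioned on, so the path is blocked at N1.
Path 2: N2 → N4 ← N1 → N5 ← N3
  N1 is a fork here and N1 is conditioned on, so the path is blocked at N1.
All paths are blocked; N2 ⊥ N3 | {N1, N4} holds.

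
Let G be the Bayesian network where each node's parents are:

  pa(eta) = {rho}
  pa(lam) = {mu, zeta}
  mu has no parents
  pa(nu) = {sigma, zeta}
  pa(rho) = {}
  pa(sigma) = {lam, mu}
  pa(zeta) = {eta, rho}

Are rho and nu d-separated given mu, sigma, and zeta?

Yes

Enumerating the 6 paths from rho to nu and testing each for blocking by {mu, sigma, zeta}:
  1. rho → zeta → nu — zeta:chain[blocks] ⇒ blocked
  2. rho → zeta → lam → sigma → nu — zeta:chain[blocks]; lam:chain[open]; sigma:chain[blocks] ⇒ blocked
  3. rho → zeta → lam ← mu → sigma → nu — zeta:chain[blocks]; lam:collider[open]; mu:fork[blocks]; sigma:chain[blocks] ⇒ blocked
  4. rho → eta → zeta → nu — eta:chain[open]; zeta:chain[blocks] ⇒ blocked
  5. rho → eta → zeta → lam → sigma → nu — eta:chain[open]; zeta:chain[blocks]; lam:chain[open]; sigma:chain[blocks] ⇒ blocked
  6. rho → eta → zeta → lam ← mu → sigma → nu — eta:chain[open]; zeta:chain[blocks]; lam:collider[open]; mu:fork[blocks]; sigma:chain[blocks] ⇒ blocked
Every path is blocked, so rho and nu are d-separated given {mu, sigma, zeta}.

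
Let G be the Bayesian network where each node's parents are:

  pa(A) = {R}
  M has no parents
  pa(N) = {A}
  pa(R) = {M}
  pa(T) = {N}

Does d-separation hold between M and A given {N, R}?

There is one path between M and A:
Path 1: M → R → A
  R is a chain here and R is conditioned on, so the path is blocked at R.
Since every path is blocked, d-separation holds.

Yes — M and A are d-separated given {N, R}.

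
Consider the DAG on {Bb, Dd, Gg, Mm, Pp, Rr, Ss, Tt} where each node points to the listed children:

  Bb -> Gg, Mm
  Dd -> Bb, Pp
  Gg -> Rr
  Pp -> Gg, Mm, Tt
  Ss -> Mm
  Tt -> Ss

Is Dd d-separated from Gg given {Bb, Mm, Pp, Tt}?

We examine all 6 paths between Dd and Gg:
Path 1: Dd → Pp → Tt → Ss → Mm ← Bb → Gg
  Pp is a chain here and Pp is conditioned on, so the path is blocked at Pp.
Path 2: Dd → Pp → Mm ← Bb → Gg
  Pp is a chain here and Pp is conditioned on, so the path is blocked at Pp.
Path 3: Dd → Pp → Gg
  Pp is a chain here and Pp is conditioned on, so the path is blocked at Pp.
Path 4: Dd → Bb → Mm ← Ss ← Tt ← Pp → Gg
  Bb is a chain here and Bb is conditioned on, so the path is blocked at Bb.
Path 5: Dd → Bb → Mm ← Pp → Gg
  Bb is a chain here and Bb is conditioned on, so the path is blocked at Bb.
Path 6: Dd → Bb → Gg
  Bb is a chain here and Bb is conditioned on, so the path is blocked at Bb.
Since every path is blocked, d-separation holds.

Yes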